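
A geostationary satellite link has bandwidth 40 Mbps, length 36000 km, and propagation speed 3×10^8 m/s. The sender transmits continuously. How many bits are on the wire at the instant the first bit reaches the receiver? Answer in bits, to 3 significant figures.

Propagation delay = 36000000 / 300000000 = 0.12 s.
BDP = R × t_prop = 40000000 × 0.12 = 4800000 bits.

4800000 bits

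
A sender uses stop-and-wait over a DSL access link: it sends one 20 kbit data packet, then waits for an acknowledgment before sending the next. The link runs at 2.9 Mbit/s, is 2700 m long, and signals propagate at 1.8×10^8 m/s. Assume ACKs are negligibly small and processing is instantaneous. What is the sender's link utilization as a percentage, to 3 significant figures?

t_tx = L/R = 20000/2900000 = 0.00689655 s.
t_prop = 2700/180000000 = 1.5e-05 s; RTT = 3e-05 s.
Cycle = t_tx + RTT = 0.00692655 s.
Utilization = t_tx / cycle = 0.00689655/0.00692655 = 99.6 %.

99.6 %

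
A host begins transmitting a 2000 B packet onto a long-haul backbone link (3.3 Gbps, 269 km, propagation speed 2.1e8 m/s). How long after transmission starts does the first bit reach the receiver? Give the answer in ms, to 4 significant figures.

1.281 ms

First bit experiences only propagation delay: d/s = 269000/210000000 = 1.281 ms.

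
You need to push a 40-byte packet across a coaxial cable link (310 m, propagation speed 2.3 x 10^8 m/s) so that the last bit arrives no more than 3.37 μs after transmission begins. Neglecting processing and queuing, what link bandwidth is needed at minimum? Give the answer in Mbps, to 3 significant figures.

158 Mbps

L = 320 bits.
Propagation delay = 310 / 2.3e+08 = 1.34783 μs.
Transmission budget = 3.37 − 1.34783 = 2.02217 μs.
R ≥ L / t_tx = 320 bits / 2.02217e-06 s = 158 Mbps.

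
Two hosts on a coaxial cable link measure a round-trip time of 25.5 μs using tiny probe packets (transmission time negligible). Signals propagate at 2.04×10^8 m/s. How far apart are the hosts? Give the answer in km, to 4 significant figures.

One-way propagation = RTT/2 = 12.75 μs.
d = s × t = 204000000 × 1.275e-05 = 2.601 km.

2.601 km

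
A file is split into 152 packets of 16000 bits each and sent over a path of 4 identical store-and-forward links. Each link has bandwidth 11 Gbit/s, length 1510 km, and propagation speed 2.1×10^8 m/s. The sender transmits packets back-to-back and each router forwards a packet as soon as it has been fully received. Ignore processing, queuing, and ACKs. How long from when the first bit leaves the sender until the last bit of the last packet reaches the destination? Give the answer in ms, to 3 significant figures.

29.0 ms

Per-hop transmission t_tx = L/R = 16000/11000000000 = 0.00145455 ms.
Per-hop propagation t_prop = 1510000/210000000 = 7.19048 ms.
Pipeline fill: first packet needs 4·t_tx to clear all hops; remaining 151 packets each add one t_tx.
Total = (4+152-1)·t_tx + 4·t_prop = 155·0.00145455 + 4·7.19048 = 29.0 ms.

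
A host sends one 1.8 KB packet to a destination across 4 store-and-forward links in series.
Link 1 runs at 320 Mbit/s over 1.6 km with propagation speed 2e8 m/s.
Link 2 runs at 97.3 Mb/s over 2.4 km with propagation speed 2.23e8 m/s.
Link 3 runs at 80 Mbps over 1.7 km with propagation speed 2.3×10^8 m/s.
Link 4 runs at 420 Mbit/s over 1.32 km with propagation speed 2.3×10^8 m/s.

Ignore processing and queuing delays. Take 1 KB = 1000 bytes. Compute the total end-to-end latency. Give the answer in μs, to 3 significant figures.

L = 14400 bits.
Transmission delays (L/R per hop): 45, 147.996, 180, 34.2857 μs; sum = 407.282 μs.
Propagation delays (d/s per hop): 8, 10.7623, 7.3913, 5.73913 μs; sum = 31.8928 μs.
End-to-end = 439 μs.

439 μs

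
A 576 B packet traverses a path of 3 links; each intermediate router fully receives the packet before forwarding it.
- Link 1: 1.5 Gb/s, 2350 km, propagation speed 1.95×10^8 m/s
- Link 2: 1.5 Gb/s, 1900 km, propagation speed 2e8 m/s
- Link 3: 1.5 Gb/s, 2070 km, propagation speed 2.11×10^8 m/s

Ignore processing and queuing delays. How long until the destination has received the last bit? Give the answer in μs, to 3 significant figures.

31400 μs

L = 576 × 8 = 4608 bits.
Transmission delay per hop = L/R = 4608/1500000000 = 3.072 μs; 3 hops → 9.216 μs.
Propagation delays (d/s per hop): 12051.3, 9500, 9810.43 μs; sum = 31361.7 μs.
End-to-end = 31400 μs.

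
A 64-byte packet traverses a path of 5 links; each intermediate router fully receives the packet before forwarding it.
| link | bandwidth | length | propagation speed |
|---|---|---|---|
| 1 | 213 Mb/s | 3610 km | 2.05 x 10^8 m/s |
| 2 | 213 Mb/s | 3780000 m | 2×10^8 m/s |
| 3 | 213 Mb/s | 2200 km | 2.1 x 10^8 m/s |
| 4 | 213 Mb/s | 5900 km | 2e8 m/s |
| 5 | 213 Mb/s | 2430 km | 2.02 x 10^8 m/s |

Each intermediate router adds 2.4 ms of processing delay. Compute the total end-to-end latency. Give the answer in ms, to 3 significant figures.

L = 64 × 8 = 512 bits.
Transmission delay per hop = L/R = 512/213000000 = 0.00240376 ms; 5 hops → 0.0120188 ms.
Propagation delays (d/s per hop): 17.6098, 18.9, 10.4762, 29.5, 12.0297 ms; sum = 88.5156 ms.
Processing at 4 router(s): 4 × 2.4 ms = 9.6 ms.
End-to-end = 98.1 ms.

98.1 ms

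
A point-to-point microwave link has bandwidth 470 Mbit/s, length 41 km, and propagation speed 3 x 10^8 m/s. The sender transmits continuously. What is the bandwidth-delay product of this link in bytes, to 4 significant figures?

8029 bytes

Propagation delay = 41000 / 300000000 = 0.000136667 s.
BDP = R × t_prop = 470000000 × 0.000136667 = 64233.3 bits.
In bytes: 64233.3/8 = 8029 bytes.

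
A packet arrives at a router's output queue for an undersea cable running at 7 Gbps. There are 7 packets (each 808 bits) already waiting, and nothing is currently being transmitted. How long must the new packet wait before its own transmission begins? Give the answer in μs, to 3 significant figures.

0.808 μs

Each queued packet: L/R = 808/7000000000 = 0.115429 μs.
7 queued → 0.808 μs.
Queuing delay = 0.808 μs.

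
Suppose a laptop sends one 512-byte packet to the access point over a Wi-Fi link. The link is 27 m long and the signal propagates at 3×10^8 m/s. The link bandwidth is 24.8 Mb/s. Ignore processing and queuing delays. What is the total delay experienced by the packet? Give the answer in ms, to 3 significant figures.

L = 512 × 8 = 4096 bits.
Transmission delay = L/R = 4096 / 24800000 = 0.165161 ms.
Propagation delay = d/s = 27 m / 300000000 m/s = 9e-05 ms.
Total = 0.165 ms.

0.165 ms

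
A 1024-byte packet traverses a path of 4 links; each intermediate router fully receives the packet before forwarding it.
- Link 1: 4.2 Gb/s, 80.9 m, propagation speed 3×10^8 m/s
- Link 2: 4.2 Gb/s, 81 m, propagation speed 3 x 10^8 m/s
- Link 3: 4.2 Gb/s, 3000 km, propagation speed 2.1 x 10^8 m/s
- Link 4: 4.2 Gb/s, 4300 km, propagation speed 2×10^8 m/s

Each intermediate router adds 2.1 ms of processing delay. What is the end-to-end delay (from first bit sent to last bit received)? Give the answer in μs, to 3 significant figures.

L = 1024 × 8 = 8192 bits.
Transmission delay per hop = L/R = 8192/4200000000 = 1.95048 μs; 4 hops → 7.8019 μs.
Propagation delays (d/s per hop): 0.269667, 0.27, 14285.7, 21500 μs; sum = 35786.3 μs.
Processing at 3 router(s): 3 × 2.1 ms = 6300 μs.
End-to-end = 42100 μs.

42100 μs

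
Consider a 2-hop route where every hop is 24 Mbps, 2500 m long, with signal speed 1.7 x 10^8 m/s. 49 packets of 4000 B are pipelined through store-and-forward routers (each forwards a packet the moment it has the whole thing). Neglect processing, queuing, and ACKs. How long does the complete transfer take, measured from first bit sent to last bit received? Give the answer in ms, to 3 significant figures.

Per-hop transmission t_tx = L/R = 32000/24000000 = 1.33333 ms.
Per-hop propagation t_prop = 2500/170000000 = 0.0147059 ms.
Pipeline fill: first packet needs 2·t_tx to clear all hops; remaining 48 packets each add one t_tx.
Total = (2+49-1)·t_tx + 2·t_prop = 50·1.33333 + 2·0.0147059 = 66.7 ms.

66.7 ms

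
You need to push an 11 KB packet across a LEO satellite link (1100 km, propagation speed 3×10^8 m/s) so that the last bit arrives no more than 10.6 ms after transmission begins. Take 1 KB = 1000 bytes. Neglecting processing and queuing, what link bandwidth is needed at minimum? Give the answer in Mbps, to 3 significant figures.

12.7 Mbps

L = 88000 bits.
Propagation delay = 1100000 / 300000000 = 3.66667 ms.
Transmission budget = 10.6 − 3.66667 = 6.93333 ms.
R ≥ L / t_tx = 88000 bits / 0.00693333 s = 12.7 Mbps.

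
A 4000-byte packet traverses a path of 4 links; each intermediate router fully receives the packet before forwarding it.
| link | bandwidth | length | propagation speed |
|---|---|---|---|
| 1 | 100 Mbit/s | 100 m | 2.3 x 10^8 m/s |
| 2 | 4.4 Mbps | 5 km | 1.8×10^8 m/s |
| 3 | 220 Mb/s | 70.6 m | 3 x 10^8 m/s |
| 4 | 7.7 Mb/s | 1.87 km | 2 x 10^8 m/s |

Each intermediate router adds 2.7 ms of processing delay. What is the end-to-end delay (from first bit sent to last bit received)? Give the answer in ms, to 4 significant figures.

L = 4000 × 8 = 32000 bits.
Transmission delays (L/R per hop): 0.32, 7.27273, 0.145455, 4.15584 ms; sum = 11.894 ms.
Propagation delays (d/s per hop): 0.000434783, 0.0277778, 0.000235333, 0.00935 ms; sum = 0.0377979 ms.
Processing at 3 router(s): 3 × 2.7 ms = 8.1 ms.
End-to-end = 20.03 ms.

20.03 ms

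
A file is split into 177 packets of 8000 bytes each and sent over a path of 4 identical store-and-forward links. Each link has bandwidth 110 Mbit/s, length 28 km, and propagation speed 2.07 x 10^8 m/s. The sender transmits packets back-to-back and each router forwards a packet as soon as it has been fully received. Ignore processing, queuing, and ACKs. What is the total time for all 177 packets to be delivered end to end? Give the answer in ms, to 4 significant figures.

Per-hop transmission t_tx = L/R = 64000/110000000 = 0.581818 ms.
Per-hop propagation t_prop = 28000/2.07e+08 = 0.135266 ms.
Pipeline fill: first packet needs 4·t_tx to clear all hops; remaining 176 packets each add one t_tx.
Total = (4+177-1)·t_tx + 4·t_prop = 180·0.581818 + 4·0.135266 = 105.3 ms.

105.3 ms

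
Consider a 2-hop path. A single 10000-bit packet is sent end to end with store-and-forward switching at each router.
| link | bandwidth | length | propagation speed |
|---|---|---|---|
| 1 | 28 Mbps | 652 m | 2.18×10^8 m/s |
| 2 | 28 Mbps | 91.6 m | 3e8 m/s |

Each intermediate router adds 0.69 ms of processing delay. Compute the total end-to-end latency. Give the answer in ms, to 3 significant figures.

Transmission delay per hop = L/R = 10000/28000000 = 0.357143 ms; 2 hops → 0.714286 ms.
Propagation delays (d/s per hop): 0.00299083, 0.000305333 ms; sum = 0.00329616 ms.
Processing at 1 router(s): 1 × 0.69 ms = 0.69 ms.
End-to-end = 1.41 ms.

1.41 ms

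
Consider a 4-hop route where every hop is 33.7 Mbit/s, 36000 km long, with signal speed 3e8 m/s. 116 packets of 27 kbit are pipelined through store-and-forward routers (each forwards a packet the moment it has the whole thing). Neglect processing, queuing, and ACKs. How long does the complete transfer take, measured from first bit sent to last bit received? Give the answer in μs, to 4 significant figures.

575300 μs

Per-hop transmission t_tx = L/R = 27000/33700000 = 801.187 μs.
Per-hop propagation t_prop = 36000000/300000000 = 120000 μs.
Pipeline fill: first packet needs 4·t_tx to clear all hops; remaining 115 packets each add one t_tx.
Total = (4+116-1)·t_tx + 4·t_prop = 119·801.187 + 4·120000 = 575300 μs.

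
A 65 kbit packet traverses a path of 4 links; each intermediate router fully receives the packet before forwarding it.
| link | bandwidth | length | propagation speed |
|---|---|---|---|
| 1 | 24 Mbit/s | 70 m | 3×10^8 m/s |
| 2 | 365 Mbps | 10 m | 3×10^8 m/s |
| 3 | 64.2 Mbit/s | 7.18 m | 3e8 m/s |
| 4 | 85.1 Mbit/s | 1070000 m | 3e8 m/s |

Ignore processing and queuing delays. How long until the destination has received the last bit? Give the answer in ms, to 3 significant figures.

L = 65000 bits.
Transmission delays (L/R per hop): 2.70833, 0.178082, 1.01246, 0.763807 ms; sum = 4.66268 ms.
Propagation delays (d/s per hop): 0.000233333, 3.33333e-05, 2.39333e-05, 3.56667 ms; sum = 3.56696 ms.
End-to-end = 8.23 ms.

8.23 ms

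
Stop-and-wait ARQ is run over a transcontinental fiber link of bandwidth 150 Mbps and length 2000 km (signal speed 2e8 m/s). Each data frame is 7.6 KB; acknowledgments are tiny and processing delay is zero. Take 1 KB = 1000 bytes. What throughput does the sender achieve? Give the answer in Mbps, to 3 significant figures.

t_tx = L/R = 60800/150000000 = 0.000405333 s.
t_prop = 2000000/200000000 = 0.01 s; RTT = 0.02 s.
Cycle = t_tx + RTT = 0.0204053 s.
Throughput = L / cycle = 60800 / 0.0204053 = 2.98 Mbps.

2.98 Mbps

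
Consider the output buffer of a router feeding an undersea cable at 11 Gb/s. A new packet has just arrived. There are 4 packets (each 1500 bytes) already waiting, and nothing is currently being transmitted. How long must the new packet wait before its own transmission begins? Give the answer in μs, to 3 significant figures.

Each queued packet: L/R = 12000/11000000000 = 1.09091 μs.
4 queued → 4.36364 μs.
Queuing delay = 4.36 μs.

4.36 μs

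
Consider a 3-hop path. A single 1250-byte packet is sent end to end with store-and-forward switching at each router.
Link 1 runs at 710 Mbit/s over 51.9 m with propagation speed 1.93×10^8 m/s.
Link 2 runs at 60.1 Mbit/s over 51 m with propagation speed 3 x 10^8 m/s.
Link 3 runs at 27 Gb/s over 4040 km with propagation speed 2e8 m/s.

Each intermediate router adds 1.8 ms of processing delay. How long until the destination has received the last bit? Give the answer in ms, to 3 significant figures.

24.0 ms

L = 1250 × 8 = 10000 bits.
Transmission delays (L/R per hop): 0.0140845, 0.166389, 0.00037037 ms; sum = 0.180844 ms.
Propagation delays (d/s per hop): 0.000268912, 0.00017, 20.2 ms; sum = 20.2004 ms.
Processing at 2 router(s): 2 × 1.8 ms = 3.6 ms.
End-to-end = 24.0 ms.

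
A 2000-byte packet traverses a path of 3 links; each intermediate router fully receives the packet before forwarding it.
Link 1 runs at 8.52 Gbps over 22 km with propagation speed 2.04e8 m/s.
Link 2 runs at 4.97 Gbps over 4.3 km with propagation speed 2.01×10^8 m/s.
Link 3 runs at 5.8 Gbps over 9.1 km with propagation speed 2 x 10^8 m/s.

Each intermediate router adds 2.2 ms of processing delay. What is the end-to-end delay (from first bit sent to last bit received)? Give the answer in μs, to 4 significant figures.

L = 2000 × 8 = 16000 bits.
Transmission delays (L/R per hop): 1.87793, 3.21932, 2.75862 μs; sum = 7.85587 μs.
Propagation delays (d/s per hop): 107.843, 21.393, 45.5 μs; sum = 174.736 μs.
Processing at 2 router(s): 2 × 2.2 ms = 4400 μs.
End-to-end = 4583 μs.

4583 μs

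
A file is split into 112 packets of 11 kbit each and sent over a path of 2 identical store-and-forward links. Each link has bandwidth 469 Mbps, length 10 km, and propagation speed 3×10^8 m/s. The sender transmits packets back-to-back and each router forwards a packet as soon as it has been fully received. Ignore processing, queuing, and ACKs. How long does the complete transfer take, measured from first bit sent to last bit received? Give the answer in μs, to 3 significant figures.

Per-hop transmission t_tx = L/R = 11000/469000000 = 23.4542 μs.
Per-hop propagation t_prop = 10000/300000000 = 33.3333 μs.
Pipeline fill: first packet needs 2·t_tx to clear all hops; remaining 111 packets each add one t_tx.
Total = (2+112-1)·t_tx + 2·t_prop = 113·23.4542 + 2·33.3333 = 2720 μs.

2720 μs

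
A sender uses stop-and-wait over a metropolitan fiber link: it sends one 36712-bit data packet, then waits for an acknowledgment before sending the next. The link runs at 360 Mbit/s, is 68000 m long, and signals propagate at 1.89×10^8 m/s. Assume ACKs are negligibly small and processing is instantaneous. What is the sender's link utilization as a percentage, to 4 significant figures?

t_tx = L/R = 36712/360000000 = 0.000101978 s.
t_prop = 68000/189000000 = 0.000359788 s; RTT = 0.000719577 s.
Cycle = t_tx + RTT = 0.000821554 s.
Utilization = t_tx / cycle = 0.000101978/0.000821554 = 12.41 %.

12.41 %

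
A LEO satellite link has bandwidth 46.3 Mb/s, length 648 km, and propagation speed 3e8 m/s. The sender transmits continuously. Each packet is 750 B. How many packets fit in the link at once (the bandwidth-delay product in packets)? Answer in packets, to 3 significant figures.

Propagation delay = 648000 / 300000000 = 0.00216 s.
BDP = R × t_prop = 46300000 × 0.00216 = 100008 bits.
In packets of 6000 bits: 16.7 packets.

16.7 packets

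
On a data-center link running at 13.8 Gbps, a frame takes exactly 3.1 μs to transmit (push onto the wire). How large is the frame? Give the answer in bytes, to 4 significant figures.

5348 bytes

L = R × t_tx = 13800000000 b/s × 3.1e-06 s = 42780 bits.
In bytes: 42780 / 8 = 5348 bytes.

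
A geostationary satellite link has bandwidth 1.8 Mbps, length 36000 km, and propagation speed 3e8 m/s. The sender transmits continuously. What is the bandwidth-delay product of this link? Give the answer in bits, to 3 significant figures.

216000 bits

Propagation delay = 36000000 / 300000000 = 0.12 s.
BDP = R × t_prop = 1800000 × 0.12 = 216000 bits.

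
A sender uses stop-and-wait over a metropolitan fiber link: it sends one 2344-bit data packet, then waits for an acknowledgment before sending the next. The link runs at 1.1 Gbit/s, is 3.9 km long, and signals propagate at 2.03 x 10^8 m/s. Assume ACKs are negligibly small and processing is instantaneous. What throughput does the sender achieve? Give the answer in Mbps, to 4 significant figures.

57.80 Mbps

t_tx = L/R = 2344/1100000000 = 2.13091e-06 s.
t_prop = 3900/2.03e+08 = 1.92118e-05 s; RTT = 3.84236e-05 s.
Cycle = t_tx + RTT = 4.05546e-05 s.
Throughput = L / cycle = 2344 / 4.05546e-05 = 57.80 Mbps.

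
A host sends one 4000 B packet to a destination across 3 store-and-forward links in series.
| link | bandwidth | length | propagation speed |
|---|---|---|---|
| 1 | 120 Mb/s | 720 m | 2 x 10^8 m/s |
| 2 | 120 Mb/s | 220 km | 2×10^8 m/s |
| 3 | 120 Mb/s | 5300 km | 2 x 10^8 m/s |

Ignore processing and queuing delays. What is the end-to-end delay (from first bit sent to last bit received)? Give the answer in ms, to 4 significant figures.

28.40 ms

L = 4000 × 8 = 32000 bits.
Transmission delay per hop = L/R = 32000/120000000 = 0.266667 ms; 3 hops → 0.8 ms.
Propagation delays (d/s per hop): 0.0036, 1.1, 26.5 ms; sum = 27.6036 ms.
End-to-end = 28.40 ms.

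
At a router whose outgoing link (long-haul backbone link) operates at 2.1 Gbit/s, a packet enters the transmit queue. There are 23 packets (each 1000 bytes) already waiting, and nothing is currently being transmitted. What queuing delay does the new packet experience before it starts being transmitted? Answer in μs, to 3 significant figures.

87.6 μs

Each queued packet: L/R = 8000/2100000000 = 3.80952 μs.
23 queued → 87.619 μs.
Queuing delay = 87.6 μs.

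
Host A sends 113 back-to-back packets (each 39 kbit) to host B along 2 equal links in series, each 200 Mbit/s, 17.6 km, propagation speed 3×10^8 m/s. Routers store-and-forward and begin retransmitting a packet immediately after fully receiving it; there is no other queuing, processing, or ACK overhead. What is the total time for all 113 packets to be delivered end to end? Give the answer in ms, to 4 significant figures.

22.35 ms

Per-hop transmission t_tx = L/R = 39000/200000000 = 0.195 ms.
Per-hop propagation t_prop = 17600/300000000 = 0.0586667 ms.
Pipeline fill: first packet needs 2·t_tx to clear all hops; remaining 112 packets each add one t_tx.
Total = (2+113-1)·t_tx + 2·t_prop = 114·0.195 + 2·0.0586667 = 22.35 ms.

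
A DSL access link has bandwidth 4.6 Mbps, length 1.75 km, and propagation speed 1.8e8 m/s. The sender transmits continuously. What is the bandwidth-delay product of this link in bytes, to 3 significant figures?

Propagation delay = 1750 / 180000000 = 9.72222e-06 s.
BDP = R × t_prop = 4600000 × 9.72222e-06 = 44.7222 bits.
In bytes: 44.7222/8 = 5.59 bytes.

5.59 bytes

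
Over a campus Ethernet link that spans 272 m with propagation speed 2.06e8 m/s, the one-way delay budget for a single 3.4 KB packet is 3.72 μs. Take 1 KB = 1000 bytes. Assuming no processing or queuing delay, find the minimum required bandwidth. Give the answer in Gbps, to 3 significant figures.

L = 27200 bits.
Propagation delay = 272 / 206000000 = 1.32039 μs.
Transmission budget = 3.72 − 1.32039 = 2.39961 μs.
R ≥ L / t_tx = 27200 bits / 2.39961e-06 s = 11.3 Gbps.

11.3 Gbps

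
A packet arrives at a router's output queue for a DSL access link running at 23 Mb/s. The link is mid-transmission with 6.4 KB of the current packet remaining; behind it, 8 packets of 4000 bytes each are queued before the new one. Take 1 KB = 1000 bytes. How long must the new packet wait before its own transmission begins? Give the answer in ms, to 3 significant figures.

13.4 ms

Each queued packet: L/R = 32000/23000000 = 1.3913 ms.
8 queued → 11.1304 ms.
Plus remaining 51200 bits of current packet: 2.22609 ms.
Queuing delay = 13.4 ms.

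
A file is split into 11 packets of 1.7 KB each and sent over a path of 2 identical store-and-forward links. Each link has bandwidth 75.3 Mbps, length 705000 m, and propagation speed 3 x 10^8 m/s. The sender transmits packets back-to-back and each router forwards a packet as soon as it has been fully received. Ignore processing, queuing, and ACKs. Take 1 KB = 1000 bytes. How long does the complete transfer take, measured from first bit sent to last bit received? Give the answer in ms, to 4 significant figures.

6.867 ms

Per-hop transmission t_tx = L/R = 13600/75300000 = 0.180611 ms.
Per-hop propagation t_prop = 705000/300000000 = 2.35 ms.
Pipeline fill: first packet needs 2·t_tx to clear all hops; remaining 10 packets each add one t_tx.
Total = (2+11-1)·t_tx + 2·t_prop = 12·0.180611 + 2·2.35 = 6.867 ms.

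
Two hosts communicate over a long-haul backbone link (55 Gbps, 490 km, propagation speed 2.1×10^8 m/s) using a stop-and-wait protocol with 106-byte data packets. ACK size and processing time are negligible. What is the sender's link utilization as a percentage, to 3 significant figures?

0.000330 %

t_tx = L/R = 848/55000000000 = 1.54182e-08 s.
t_prop = 490000/210000000 = 0.00233333 s; RTT = 0.00466667 s.
Cycle = t_tx + RTT = 0.00466668 s.
Utilization = t_tx / cycle = 1.54182e-08/0.00466668 = 0.000330 %.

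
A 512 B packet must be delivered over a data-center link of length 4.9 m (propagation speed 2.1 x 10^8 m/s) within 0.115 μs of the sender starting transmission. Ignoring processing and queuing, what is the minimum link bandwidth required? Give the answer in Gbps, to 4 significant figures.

L = 4096 bits.
Propagation delay = 4.9 / 210000000 = 0.0233333 μs.
Transmission budget = 0.115 − 0.0233333 = 0.0916667 μs.
R ≥ L / t_tx = 4096 bits / 9.16667e-08 s = 44.68 Gbps.

44.68 Gbps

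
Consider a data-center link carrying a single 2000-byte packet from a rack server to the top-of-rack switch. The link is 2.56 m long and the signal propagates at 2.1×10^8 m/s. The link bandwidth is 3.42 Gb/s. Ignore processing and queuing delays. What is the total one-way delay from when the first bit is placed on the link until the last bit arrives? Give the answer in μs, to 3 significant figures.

L = 2000 × 8 = 16000 bits.
Transmission delay = L/R = 16000 / 3420000000 = 4.67836 μs.
Propagation delay = d/s = 2.56 m / 210000000 m/s = 0.0121905 μs.
Total = 4.69 μs.

4.69 μs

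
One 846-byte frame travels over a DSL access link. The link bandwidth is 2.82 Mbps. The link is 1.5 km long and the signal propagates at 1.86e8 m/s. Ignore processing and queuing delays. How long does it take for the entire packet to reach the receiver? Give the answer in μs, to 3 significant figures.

2410 μs

L = 846 × 8 = 6768 bits.
Transmission delay = L/R = 6768 / 2820000 = 2400 μs.
Propagation delay = d/s = 1500 m / 186000000 m/s = 8.06452 μs.
Total = 2410 μs.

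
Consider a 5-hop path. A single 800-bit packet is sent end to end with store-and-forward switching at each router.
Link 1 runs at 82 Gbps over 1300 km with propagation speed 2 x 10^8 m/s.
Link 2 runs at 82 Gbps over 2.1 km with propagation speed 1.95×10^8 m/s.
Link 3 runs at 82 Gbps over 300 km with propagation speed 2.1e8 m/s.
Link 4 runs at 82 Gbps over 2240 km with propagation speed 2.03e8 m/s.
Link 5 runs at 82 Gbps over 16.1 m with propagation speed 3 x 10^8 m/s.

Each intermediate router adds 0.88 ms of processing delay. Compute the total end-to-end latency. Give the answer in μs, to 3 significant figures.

Transmission delay per hop = L/R = 800/82000000000 = 0.0097561 μs; 5 hops → 0.0487805 μs.
Propagation delays (d/s per hop): 6500, 10.7692, 1428.57, 11034.5, 0.0536667 μs; sum = 18973.9 μs.
Processing at 4 router(s): 4 × 0.88 ms = 3520 μs.
End-to-end = 22500 μs.

22500 μs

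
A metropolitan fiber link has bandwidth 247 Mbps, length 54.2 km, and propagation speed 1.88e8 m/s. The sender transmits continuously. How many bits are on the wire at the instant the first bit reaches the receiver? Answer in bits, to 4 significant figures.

71210 bits

Propagation delay = 54200 / 188000000 = 0.000288298 s.
BDP = R × t_prop = 247000000 × 0.000288298 = 71209.6 bits.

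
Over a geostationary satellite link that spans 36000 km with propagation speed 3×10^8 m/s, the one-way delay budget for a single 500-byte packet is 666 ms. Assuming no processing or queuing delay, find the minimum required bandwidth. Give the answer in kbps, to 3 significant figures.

L = 4000 bits.
Propagation delay = 36000000 / 300000000 = 120 ms.
Transmission budget = 666 − 120 = 546 ms.
R ≥ L / t_tx = 4000 bits / 0.546 s = 7.33 kbps.

7.33 kbps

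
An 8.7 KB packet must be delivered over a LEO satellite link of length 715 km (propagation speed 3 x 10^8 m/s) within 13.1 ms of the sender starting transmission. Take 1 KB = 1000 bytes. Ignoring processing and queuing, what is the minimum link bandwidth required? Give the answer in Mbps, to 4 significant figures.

L = 69600 bits.
Propagation delay = 715000 / 300000000 = 2.38333 ms.
Transmission budget = 13.1 − 2.38333 = 10.7167 ms.
R ≥ L / t_tx = 69600 bits / 0.0107167 s = 6.495 Mbps.

6.495 Mbps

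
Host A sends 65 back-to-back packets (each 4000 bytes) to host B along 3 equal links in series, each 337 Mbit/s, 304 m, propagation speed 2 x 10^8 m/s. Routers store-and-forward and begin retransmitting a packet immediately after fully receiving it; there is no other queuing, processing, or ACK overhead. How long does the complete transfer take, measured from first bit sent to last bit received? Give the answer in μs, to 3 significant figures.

6370 μs

Per-hop transmission t_tx = L/R = 32000/337000000 = 94.9555 μs.
Per-hop propagation t_prop = 304/200000000 = 1.52 μs.
Pipeline fill: first packet needs 3·t_tx to clear all hops; remaining 64 packets each add one t_tx.
Total = (3+65-1)·t_tx + 3·t_prop = 67·94.9555 + 3·1.52 = 6370 μs.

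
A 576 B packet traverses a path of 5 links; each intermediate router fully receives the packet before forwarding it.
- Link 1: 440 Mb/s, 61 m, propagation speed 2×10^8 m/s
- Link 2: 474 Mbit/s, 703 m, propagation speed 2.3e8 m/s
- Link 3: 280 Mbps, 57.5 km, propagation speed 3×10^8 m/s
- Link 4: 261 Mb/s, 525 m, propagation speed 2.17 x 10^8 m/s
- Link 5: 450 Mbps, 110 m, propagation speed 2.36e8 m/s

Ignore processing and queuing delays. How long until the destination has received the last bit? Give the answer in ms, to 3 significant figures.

0.262 ms

L = 576 × 8 = 4608 bits.
Transmission delays (L/R per hop): 0.0104727, 0.00972152, 0.0164571, 0.0176552, 0.01024 ms; sum = 0.0645466 ms.
Propagation delays (d/s per hop): 0.000305, 0.00305652, 0.191667, 0.00241935, 0.000466102 ms; sum = 0.197914 ms.
End-to-end = 0.262 ms.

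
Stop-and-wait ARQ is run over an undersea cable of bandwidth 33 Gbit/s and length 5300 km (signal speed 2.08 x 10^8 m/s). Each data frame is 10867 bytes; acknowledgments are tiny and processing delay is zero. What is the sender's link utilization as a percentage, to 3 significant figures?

0.00517 %

t_tx = L/R = 86936/33000000000 = 2.63442e-06 s.
t_prop = 5300000/208000000 = 0.0254808 s; RTT = 0.0509615 s.
Cycle = t_tx + RTT = 0.0509642 s.
Utilization = t_tx / cycle = 2.63442e-06/0.0509642 = 0.00517 %.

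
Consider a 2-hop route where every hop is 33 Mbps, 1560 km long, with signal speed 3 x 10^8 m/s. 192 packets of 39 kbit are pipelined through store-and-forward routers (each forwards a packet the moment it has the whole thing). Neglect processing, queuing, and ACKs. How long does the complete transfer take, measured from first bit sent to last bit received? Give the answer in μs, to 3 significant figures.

Per-hop transmission t_tx = L/R = 39000/33000000 = 1181.82 μs.
Per-hop propagation t_prop = 1560000/300000000 = 5200 μs.
Pipeline fill: first packet needs 2·t_tx to clear all hops; remaining 191 packets each add one t_tx.
Total = (2+192-1)·t_tx + 2·t_prop = 193·1181.82 + 2·5200 = 238000 μs.

238000 μs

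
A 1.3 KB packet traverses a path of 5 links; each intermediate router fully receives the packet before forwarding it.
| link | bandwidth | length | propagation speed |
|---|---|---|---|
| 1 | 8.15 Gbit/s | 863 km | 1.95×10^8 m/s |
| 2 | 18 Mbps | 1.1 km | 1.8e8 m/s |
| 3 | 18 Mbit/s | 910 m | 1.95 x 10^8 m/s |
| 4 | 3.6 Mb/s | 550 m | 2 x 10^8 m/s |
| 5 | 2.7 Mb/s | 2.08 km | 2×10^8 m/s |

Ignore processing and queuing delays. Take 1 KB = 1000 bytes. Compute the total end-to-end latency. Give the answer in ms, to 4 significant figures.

L = 10400 bits.
Transmission delays (L/R per hop): 0.00127607, 0.577778, 0.577778, 2.88889, 3.85185 ms; sum = 7.89757 ms.
Propagation delays (d/s per hop): 4.42564, 0.00611111, 0.00466667, 0.00275, 0.0104 ms; sum = 4.44957 ms.
End-to-end = 12.35 ms.

12.35 ms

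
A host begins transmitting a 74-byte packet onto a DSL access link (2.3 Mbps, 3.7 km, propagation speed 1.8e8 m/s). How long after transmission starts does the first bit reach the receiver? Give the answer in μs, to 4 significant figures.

First bit experiences only propagation delay: d/s = 3700/180000000 = 20.56 μs.

20.56 μs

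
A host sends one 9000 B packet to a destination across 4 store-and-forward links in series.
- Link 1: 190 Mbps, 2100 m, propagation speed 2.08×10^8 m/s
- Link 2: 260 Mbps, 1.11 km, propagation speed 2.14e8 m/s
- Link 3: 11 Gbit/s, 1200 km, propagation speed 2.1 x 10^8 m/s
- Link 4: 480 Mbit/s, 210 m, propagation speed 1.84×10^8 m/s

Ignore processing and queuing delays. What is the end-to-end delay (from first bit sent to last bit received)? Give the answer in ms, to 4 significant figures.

L = 9000 × 8 = 72000 bits.
Transmission delays (L/R per hop): 0.378947, 0.276923, 0.00654545, 0.15 ms; sum = 0.812416 ms.
Propagation delays (d/s per hop): 0.0100962, 0.00518692, 5.71429, 0.0011413 ms; sum = 5.73071 ms.
End-to-end = 6.543 ms.

6.543 ms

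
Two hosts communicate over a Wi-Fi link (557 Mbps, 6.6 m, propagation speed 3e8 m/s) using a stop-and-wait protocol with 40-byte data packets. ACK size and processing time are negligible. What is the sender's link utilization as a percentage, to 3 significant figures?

t_tx = L/R = 320/557000000 = 5.74506e-07 s.
t_prop = 6.6/300000000 = 2.2e-08 s; RTT = 4.4e-08 s.
Cycle = t_tx + RTT = 6.18506e-07 s.
Utilization = t_tx / cycle = 5.74506e-07/6.18506e-07 = 92.9 %.

92.9 %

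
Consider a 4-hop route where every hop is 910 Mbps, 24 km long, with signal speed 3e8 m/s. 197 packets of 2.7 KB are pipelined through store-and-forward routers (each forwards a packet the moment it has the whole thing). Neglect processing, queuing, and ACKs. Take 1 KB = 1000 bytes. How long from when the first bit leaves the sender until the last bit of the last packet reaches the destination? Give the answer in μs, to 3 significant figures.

Per-hop transmission t_tx = L/R = 21600/910000000 = 23.7363 μs.
Per-hop propagation t_prop = 24000/300000000 = 80 μs.
Pipeline fill: first packet needs 4·t_tx to clear all hops; remaining 196 packets each add one t_tx.
Total = (4+197-1)·t_tx + 4·t_prop = 200·23.7363 + 4·80 = 5070 μs.

5070 μs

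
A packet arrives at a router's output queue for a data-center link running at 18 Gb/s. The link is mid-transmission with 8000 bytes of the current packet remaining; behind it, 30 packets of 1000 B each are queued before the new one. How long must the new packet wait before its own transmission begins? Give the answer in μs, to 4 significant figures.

16.89 μs

Each queued packet: L/R = 8000/18000000000 = 0.444444 μs.
30 queued → 13.3333 μs.
Plus remaining 64000 bits of current packet: 3.55556 μs.
Queuing delay = 16.89 μs.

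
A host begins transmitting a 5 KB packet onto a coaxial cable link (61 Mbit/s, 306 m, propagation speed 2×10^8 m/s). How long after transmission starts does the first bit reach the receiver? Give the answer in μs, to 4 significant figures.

1.530 μs

First bit experiences only propagation delay: d/s = 306/200000000 = 1.530 μs.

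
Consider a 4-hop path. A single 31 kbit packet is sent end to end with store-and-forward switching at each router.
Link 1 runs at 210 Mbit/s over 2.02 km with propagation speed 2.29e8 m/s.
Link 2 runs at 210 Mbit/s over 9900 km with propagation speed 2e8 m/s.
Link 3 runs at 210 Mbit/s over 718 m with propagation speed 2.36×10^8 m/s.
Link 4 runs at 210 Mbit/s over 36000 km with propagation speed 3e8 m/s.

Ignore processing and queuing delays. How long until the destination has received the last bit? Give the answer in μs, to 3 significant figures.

170000 μs

L = 31000 bits.
Transmission delay per hop = L/R = 31000/210000000 = 147.619 μs; 4 hops → 590.476 μs.
Propagation delays (d/s per hop): 8.82096, 49500, 3.04237, 120000 μs; sum = 169512 μs.
End-to-end = 170000 μs.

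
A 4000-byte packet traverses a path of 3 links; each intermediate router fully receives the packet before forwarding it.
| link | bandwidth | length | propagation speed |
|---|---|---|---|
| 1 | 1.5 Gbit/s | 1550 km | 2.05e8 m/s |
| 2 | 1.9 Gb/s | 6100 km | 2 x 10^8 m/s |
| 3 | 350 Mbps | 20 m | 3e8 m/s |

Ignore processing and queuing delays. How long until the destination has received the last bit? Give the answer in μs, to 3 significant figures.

38200 μs

L = 4000 × 8 = 32000 bits.
Transmission delays (L/R per hop): 21.3333, 16.8421, 91.4286 μs; sum = 129.604 μs.
Propagation delays (d/s per hop): 7560.98, 30500, 0.0666667 μs; sum = 38061 μs.
End-to-end = 38200 μs.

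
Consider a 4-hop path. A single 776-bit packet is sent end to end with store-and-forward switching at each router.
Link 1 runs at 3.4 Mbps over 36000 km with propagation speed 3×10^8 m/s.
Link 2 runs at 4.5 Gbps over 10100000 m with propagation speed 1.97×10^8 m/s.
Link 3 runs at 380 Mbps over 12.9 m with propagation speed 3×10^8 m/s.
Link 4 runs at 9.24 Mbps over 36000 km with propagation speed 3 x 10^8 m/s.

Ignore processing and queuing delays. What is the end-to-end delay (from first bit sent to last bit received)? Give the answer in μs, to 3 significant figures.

292000 μs

Transmission delays (L/R per hop): 228.235, 0.172444, 2.04211, 83.9827 μs; sum = 314.433 μs.
Propagation delays (d/s per hop): 120000, 51269, 0.043, 120000 μs; sum = 291269 μs.
End-to-end = 292000 μs.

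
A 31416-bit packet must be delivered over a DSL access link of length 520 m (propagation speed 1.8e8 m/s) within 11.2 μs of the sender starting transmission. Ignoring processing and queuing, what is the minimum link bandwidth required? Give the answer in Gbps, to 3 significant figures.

Propagation delay = 520 / 180000000 = 2.88889 μs.
Transmission budget = 11.2 − 2.88889 = 8.31111 μs.
R ≥ L / t_tx = 31416 bits / 8.31111e-06 s = 3.78 Gbps.

3.78 Gbps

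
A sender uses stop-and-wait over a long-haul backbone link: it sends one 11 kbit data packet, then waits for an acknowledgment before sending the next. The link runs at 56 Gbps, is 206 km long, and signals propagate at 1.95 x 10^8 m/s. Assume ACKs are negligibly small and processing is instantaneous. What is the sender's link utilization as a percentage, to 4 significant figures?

t_tx = L/R = 11000/56000000000 = 1.96429e-07 s.
t_prop = 206000/195000000 = 0.00105641 s; RTT = 0.00211282 s.
Cycle = t_tx + RTT = 0.00211302 s.
Utilization = t_tx / cycle = 1.96429e-07/0.00211302 = 0.009296 %.

0.009296 %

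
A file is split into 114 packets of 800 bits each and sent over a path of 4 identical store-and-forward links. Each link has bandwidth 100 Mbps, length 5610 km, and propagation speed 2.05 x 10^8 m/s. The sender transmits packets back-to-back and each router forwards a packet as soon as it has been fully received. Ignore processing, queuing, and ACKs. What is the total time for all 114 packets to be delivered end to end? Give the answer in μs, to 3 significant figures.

110000 μs

Per-hop transmission t_tx = L/R = 800/100000000 = 8 μs.
Per-hop propagation t_prop = 5610000/2.05e+08 = 27365.9 μs.
Pipeline fill: first packet needs 4·t_tx to clear all hops; remaining 113 packets each add one t_tx.
Total = (4+114-1)·t_tx + 4·t_prop = 117·8 + 4·27365.9 = 110000 μs.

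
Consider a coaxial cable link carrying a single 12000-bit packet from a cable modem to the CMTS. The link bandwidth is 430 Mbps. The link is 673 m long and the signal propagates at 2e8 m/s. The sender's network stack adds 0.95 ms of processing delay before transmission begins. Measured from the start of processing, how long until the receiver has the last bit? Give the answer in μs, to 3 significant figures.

Transmission delay = L/R = 12000 / 430000000 = 27.907 μs.
Propagation delay = d/s = 673 m / 200000000 m/s = 3.365 μs.
Plus processing delay 0.95 ms = 950 μs.
Total = 981 μs.

981 μs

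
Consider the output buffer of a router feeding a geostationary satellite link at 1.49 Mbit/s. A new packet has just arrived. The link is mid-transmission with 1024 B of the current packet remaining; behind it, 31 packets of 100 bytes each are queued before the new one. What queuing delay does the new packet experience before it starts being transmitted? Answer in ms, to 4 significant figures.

22.14 ms

Each queued packet: L/R = 800/1490000 = 0.536913 ms.
31 queued → 16.6443 ms.
Plus remaining 8192 bits of current packet: 5.49799 ms.
Queuing delay = 22.14 ms.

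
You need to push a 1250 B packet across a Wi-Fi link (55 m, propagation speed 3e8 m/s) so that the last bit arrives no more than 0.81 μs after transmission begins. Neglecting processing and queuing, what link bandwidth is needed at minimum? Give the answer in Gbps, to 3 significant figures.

L = 10000 bits.
Propagation delay = 55 / 300000000 = 0.183333 μs.
Transmission budget = 0.81 − 0.183333 = 0.626667 μs.
R ≥ L / t_tx = 10000 bits / 6.26667e-07 s = 16.0 Gbps.

16.0 Gbps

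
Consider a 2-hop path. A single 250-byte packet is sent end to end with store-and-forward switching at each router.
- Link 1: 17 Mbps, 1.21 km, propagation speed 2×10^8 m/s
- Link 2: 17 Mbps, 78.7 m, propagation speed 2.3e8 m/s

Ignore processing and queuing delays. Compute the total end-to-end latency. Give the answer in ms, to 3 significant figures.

L = 250 × 8 = 2000 bits.
Transmission delay per hop = L/R = 2000/17000000 = 0.117647 ms; 2 hops → 0.235294 ms.
Propagation delays (d/s per hop): 0.00605, 0.000342174 ms; sum = 0.00639217 ms.
End-to-end = 0.242 ms.

0.242 ms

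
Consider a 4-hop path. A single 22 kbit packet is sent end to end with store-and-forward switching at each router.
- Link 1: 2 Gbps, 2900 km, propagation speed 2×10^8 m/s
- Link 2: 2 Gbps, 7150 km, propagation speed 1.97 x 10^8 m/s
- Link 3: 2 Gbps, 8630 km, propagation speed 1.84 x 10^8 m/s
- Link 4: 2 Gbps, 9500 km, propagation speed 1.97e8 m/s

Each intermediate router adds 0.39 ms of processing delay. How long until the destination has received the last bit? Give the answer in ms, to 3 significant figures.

147 ms

L = 22000 bits.
Transmission delay per hop = L/R = 22000/2000000000 = 0.011 ms; 4 hops → 0.044 ms.
Propagation delays (d/s per hop): 14.5, 36.2944, 46.9022, 48.2234 ms; sum = 145.92 ms.
Processing at 3 router(s): 3 × 0.39 ms = 1.17 ms.
End-to-end = 147 ms.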